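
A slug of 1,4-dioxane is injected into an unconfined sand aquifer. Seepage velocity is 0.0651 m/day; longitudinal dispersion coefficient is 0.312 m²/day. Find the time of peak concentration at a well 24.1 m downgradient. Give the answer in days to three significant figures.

For the 1D instantaneous-source solution, setting ∂C/∂t = 0 at fixed x gives v²t² + 2Dt − x² = 0, so t = (√(D² + v²x²) − D)/v².
√(D² + v²x²) = √(0.312² + 0.0651² × 24.1²) = 1.600; v² = 0.00423801.
t = (1.600 − 0.312)/0.00423801 = 304 days (vs. the pure-advection estimate x/v = 370 d).

304 days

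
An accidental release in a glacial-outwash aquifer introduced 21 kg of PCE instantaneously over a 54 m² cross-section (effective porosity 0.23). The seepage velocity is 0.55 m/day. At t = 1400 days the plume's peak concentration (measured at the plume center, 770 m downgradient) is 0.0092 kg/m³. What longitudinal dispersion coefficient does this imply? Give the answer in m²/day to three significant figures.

At the plume center C_max = M/(n_e·A·√(4πDt)), so D = M²/(4πt·(n_e·A·C_max)²).
n_e·A·C_max = 0.23 × 54 × 0.0092 = 0.1143 kg/m.
D = 21²/(4π × 1400 × 0.1143²) = 1.92 m²/day.

1.92 m²/day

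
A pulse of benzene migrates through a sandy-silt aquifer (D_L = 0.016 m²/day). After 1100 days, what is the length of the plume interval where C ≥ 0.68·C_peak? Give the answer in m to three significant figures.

10.4 m

The plume is Gaussian with σ = √(2Dt) = √(2 × 0.016 × 1100) = 5.933 m.
C/C_peak = exp(−Δx²/(2σ²)) = 0.68 ⇒ Δx = σ·√(−2 ln 0.68) = 5.933 × 0.8783 = 5.211 m.
Width = 2Δx = 10.4 m.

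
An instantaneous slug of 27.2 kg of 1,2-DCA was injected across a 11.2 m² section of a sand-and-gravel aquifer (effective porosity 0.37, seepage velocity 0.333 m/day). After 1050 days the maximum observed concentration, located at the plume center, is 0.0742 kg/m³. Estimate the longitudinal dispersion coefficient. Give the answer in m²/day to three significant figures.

At the plume center C_max = M/(n_e·A·√(4πDt)), so D = M²/(4πt·(n_e·A·C_max)²).
n_e·A·C_max = 0.37 × 11.2 × 0.0742 = 0.3075 kg/m.
D = 27.2²/(4π × 1050 × 0.3075²) = 0.593 m²/day.

0.593 m²/day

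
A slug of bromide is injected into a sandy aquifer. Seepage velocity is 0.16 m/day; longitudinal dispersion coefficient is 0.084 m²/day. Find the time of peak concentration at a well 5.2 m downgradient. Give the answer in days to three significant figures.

29.4 days

For the 1D instantaneous-source solution, setting ∂C/∂t = 0 at fixed x gives v²t² + 2Dt − x² = 0, so t = (√(D² + v²x²) − D)/v².
√(D² + v²x²) = √(0.084² + 0.16² × 5.2²) = 0.8362; v² = 0.0256.
t = (0.8362 − 0.084)/0.0256 = 29.4 days (vs. the pure-advection estimate x/v = 32.5 d).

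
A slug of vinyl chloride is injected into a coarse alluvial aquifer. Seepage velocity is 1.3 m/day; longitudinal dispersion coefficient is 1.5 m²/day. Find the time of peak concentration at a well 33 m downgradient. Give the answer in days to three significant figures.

24.5 days

For the 1D instantaneous-source solution, setting ∂C/∂t = 0 at fixed x gives v²t² + 2Dt − x² = 0, so t = (√(D² + v²x²) − D)/v².
√(D² + v²x²) = √(1.5² + 1.3² × 33²) = 42.93; v² = 1.69.
t = (42.93 − 1.5)/1.69 = 24.5 days (vs. the pure-advection estimate x/v = 25.4 d).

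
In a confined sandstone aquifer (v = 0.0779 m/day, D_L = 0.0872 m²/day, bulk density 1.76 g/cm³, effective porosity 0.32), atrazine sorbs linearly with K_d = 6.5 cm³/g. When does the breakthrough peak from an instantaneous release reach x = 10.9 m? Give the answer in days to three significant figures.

4640 days

Retardation factor R = 1 + ρ_b·K_d/n = 1 + 1.76 × 6.5/0.32 = 36.75.
Sorption retards both mechanisms: v_R = v/R = 0.002120 m/day, D_R = D/R = 0.002373 m²/day.
Peak time from v_R²t² + 2D_R t − x² = 0: t = (√(D_R² + v_R²x²) − D_R)/v_R².
√(D_R² + v_R²x²) = √(0.002373² + 0.002120² × 10.9²) = 0.02323; v_R² = 4.494e-06.
t = (0.02323 − 0.002373)/4.494e-06 = 4640 days.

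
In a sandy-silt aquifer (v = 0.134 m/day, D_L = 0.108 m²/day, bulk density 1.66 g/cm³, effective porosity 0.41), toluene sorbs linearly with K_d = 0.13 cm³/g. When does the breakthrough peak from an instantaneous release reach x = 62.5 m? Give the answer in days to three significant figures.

Retardation factor R = 1 + ρ_b·K_d/n = 1 + 1.66 × 0.13/0.41 = 1.526.
Sorption retards both mechanisms: v_R = v/R = 0.08781 m/day, D_R = D/R = 0.07077 m²/day.
Peak time from v_R²t² + 2D_R t − x² = 0: t = (√(D_R² + v_R²x²) − D_R)/v_R².
√(D_R² + v_R²x²) = √(0.07077² + 0.08781² × 62.5²) = 5.489; v_R² = 0.007711.
t = (5.489 − 0.07077)/0.007711 = 703 days.

703 days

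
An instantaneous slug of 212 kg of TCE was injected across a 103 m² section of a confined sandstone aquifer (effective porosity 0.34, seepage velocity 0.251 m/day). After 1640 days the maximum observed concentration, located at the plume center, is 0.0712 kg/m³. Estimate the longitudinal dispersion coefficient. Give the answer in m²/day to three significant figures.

0.351 m²/day

At the plume center C_max = M/(n_e·A·√(4πDt)), so D = M²/(4πt·(n_e·A·C_max)²).
n_e·A·C_max = 0.34 × 103 × 0.0712 = 2.493 kg/m.
D = 212²/(4π × 1640 × 2.493²) = 0.351 m²/day.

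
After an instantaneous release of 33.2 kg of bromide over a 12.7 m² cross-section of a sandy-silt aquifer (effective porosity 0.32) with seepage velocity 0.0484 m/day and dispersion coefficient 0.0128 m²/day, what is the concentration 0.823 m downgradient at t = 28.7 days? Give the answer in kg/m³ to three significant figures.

3.06 kg/m³

For an instantaneous plane source, C(x,t) = M/(n_e·A·√(4πDt)) · exp(−(x−vt)²/(4Dt)), with n_e·A the pore (flow) area.
Plume center vt = 0.0484 × 28.7 = 1.38908 m, so the well at 0.823 m is 0.56608 m upgradient of the peak.
√(4πDt) = 2.149 m, giving peak height M/(n_e·A·√(4πDt)) = 33.2/(0.32 × 12.7 × 2.149) = 3.801 kg/m³.
(x−vt)²/(4Dt) = (-0.56608)²/(4 × 0.0128 × 28.7) = 0.2181; exp(−0.2181) = 0.8040.
C = 3.801 × 0.8040 = 3.06 kg/m³.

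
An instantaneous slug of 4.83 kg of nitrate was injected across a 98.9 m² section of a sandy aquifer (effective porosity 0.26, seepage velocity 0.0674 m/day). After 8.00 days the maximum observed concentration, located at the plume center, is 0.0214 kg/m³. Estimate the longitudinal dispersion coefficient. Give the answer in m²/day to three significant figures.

0.766 m²/day

At the plume center C_max = M/(n_e·A·√(4πDt)), so D = M²/(4πt·(n_e·A·C_max)²).
n_e·A·C_max = 0.26 × 98.9 × 0.0214 = 0.5503 kg/m.
D = 4.83²/(4π × 8.00 × 0.5503²) = 0.766 m²/day.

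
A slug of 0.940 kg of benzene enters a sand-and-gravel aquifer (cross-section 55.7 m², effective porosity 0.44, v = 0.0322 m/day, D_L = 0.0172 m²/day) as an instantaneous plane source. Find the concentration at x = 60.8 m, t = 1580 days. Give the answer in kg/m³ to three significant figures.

0.000839 kg/m³

For an instantaneous plane source, C(x,t) = M/(n_e·A·√(4πDt)) · exp(−(x−vt)²/(4Dt)), with n_e·A the pore (flow) area.
Plume center vt = 0.0322 × 1580 = 50.876 m, so the well at 60.8 m is 9.924 m downgradient of the peak.
√(4πDt) = 18.48 m, giving peak height M/(n_e·A·√(4πDt)) = 0.940/(0.44 × 55.7 × 18.48) = 0.002075 kg/m³.
(x−vt)²/(4Dt) = (9.924)²/(4 × 0.0172 × 1580) = 0.9060; exp(−0.9060) = 0.4041.
C = 0.002075 × 0.4041 = 0.000839 kg/m³.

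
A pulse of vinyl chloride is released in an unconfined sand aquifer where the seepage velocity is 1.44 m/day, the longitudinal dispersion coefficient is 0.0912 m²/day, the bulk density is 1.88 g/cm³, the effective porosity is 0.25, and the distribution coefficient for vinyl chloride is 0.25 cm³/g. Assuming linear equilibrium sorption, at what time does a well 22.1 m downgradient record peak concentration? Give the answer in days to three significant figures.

44.1 days

Retardation factor R = 1 + ρ_b·K_d/n = 1 + 1.88 × 0.25/0.25 = 2.880.
Sorption retards both mechanisms: v_R = v/R = 0.5000 m/day, D_R = D/R = 0.03167 m²/day.
Peak time from v_R²t² + 2D_R t − x² = 0: t = (√(D_R² + v_R²x²) − D_R)/v_R².
√(D_R² + v_R²x²) = √(0.03167² + 0.5000² × 22.1²) = 11.05; v_R² = 0.2500.
t = (11.05 − 0.03167)/0.2500 = 44.1 days.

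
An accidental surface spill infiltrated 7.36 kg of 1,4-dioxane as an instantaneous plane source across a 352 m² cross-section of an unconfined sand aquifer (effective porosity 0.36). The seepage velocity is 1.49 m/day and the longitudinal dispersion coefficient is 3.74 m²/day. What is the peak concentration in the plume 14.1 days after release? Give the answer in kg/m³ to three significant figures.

0.00226 kg/m³

The peak of an instantaneous 1D plume sits at x = vt; there the Gaussian factor is 1 and C_max = M/(n_e·A·√(4πDt)), where n_e·A is the pore area the mass is dissolved in.
√(4πDt) = √(4π × 3.74 × 14.1) = 25.74 m, so C_max = 7.36/(0.36 × 352 × 25.74) = 0.00226 kg/m³.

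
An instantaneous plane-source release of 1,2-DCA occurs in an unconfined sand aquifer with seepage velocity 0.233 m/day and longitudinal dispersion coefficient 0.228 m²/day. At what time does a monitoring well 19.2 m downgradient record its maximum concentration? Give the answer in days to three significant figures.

78.3 days

For the 1D instantaneous-source solution, setting ∂C/∂t = 0 at fixed x gives v²t² + 2Dt − x² = 0, so t = (√(D² + v²x²) − D)/v².
√(D² + v²x²) = √(0.228² + 0.233² × 19.2²) = 4.479; v² = 0.054289.
t = (4.479 − 0.228)/0.054289 = 78.3 days (vs. the pure-advection estimate x/v = 82.4 d).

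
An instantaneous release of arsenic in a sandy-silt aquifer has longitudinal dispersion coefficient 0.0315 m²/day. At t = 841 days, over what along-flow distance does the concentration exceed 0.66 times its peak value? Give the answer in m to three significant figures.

13.3 m

The plume is Gaussian with σ = √(2Dt) = √(2 × 0.0315 × 841) = 7.279 m.
C/C_peak = exp(−Δx²/(2σ²)) = 0.66 ⇒ Δx = σ·√(−2 ln 0.66) = 7.279 × 0.9116 = 6.636 m.
Width = 2Δx = 13.3 m.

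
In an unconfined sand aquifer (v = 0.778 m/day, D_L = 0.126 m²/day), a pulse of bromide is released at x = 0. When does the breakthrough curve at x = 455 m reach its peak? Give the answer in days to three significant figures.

For the 1D instantaneous-source solution, setting ∂C/∂t = 0 at fixed x gives v²t² + 2Dt − x² = 0, so t = (√(D² + v²x²) − D)/v².
√(D² + v²x²) = √(0.126² + 0.778² × 455²) = 354.0; v² = 0.605284.
t = (354.0 − 0.126)/0.605284 = 585 days (vs. the pure-advection estimate x/v = 585 d).

585 days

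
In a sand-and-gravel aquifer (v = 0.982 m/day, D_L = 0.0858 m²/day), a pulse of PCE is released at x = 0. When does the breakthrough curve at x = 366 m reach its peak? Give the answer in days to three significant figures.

373 days

For the 1D instantaneous-source solution, setting ∂C/∂t = 0 at fixed x gives v²t² + 2Dt − x² = 0, so t = (√(D² + v²x²) − D)/v².
√(D² + v²x²) = √(0.0858² + 0.982² × 366²) = 359.4; v² = 0.964324.
t = (359.4 − 0.0858)/0.964324 = 373 days (vs. the pure-advection estimate x/v = 373 d).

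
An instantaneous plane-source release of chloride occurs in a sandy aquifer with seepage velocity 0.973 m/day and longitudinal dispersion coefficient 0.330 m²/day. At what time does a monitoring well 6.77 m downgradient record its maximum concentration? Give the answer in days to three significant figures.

For the 1D instantaneous-source solution, setting ∂C/∂t = 0 at fixed x gives v²t² + 2Dt − x² = 0, so t = (√(D² + v²x²) − D)/v².
√(D² + v²x²) = √(0.330² + 0.973² × 6.77²) = 6.595; v² = 0.946729.
t = (6.595 − 0.330)/0.946729 = 6.62 days (vs. the pure-advection estimate x/v = 6.96 d).

6.62 days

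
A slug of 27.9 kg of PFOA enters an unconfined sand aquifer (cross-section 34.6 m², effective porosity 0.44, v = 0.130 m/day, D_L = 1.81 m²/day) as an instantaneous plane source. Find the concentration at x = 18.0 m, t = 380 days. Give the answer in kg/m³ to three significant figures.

For an instantaneous plane source, C(x,t) = M/(n_e·A·√(4πDt)) · exp(−(x−vt)²/(4Dt)), with n_e·A the pore (flow) area.
Plume center vt = 0.130 × 380 = 49.4 m, so the well at 18.0 m is 31.4 m upgradient of the peak.
√(4πDt) = 92.97 m, giving peak height M/(n_e·A·√(4πDt)) = 27.9/(0.44 × 34.6 × 92.97) = 0.01971 kg/m³.
(x−vt)²/(4Dt) = (-31.4)²/(4 × 1.81 × 380) = 0.3584; exp(−0.3584) = 0.6988.
C = 0.01971 × 0.6988 = 0.0138 kg/m³.

0.0138 kg/m³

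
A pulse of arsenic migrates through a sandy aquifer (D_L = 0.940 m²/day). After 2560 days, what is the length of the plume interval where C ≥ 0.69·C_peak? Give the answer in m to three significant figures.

The plume is Gaussian with σ = √(2Dt) = √(2 × 0.940 × 2560) = 69.37 m.
C/C_peak = exp(−Δx²/(2σ²)) = 0.69 ⇒ Δx = σ·√(−2 ln 0.69) = 69.37 × 0.8615 = 59.76 m.
Width = 2Δx = 120 m.

120 m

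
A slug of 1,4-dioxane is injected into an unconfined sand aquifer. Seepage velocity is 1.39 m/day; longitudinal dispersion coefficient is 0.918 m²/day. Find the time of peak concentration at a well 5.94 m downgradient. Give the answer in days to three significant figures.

3.82 days

For the 1D instantaneous-source solution, setting ∂C/∂t = 0 at fixed x gives v²t² + 2Dt − x² = 0, so t = (√(D² + v²x²) − D)/v².
√(D² + v²x²) = √(0.918² + 1.39² × 5.94²) = 8.307; v² = 1.9321.
t = (8.307 − 0.918)/1.9321 = 3.82 days (vs. the pure-advection estimate x/v = 4.27 d).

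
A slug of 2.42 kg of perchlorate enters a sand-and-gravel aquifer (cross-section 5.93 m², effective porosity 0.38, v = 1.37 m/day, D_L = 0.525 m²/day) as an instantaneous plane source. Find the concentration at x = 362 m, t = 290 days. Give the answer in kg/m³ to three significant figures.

0.00317 kg/m³

For an instantaneous plane source, C(x,t) = M/(n_e·A·√(4πDt)) · exp(−(x−vt)²/(4Dt)), with n_e·A the pore (flow) area.
Plume center vt = 1.37 × 290 = 397.3 m, so the well at 362 m is 35.3 m upgradient of the peak.
√(4πDt) = 43.74 m, giving peak height M/(n_e·A·√(4πDt)) = 2.42/(0.38 × 5.93 × 43.74) = 0.02455 kg/m³.
(x−vt)²/(4Dt) = (-35.3)²/(4 × 0.525 × 290) = 2.046; exp(−2.046) = 0.1293.
C = 0.02455 × 0.1293 = 0.00317 kg/m³.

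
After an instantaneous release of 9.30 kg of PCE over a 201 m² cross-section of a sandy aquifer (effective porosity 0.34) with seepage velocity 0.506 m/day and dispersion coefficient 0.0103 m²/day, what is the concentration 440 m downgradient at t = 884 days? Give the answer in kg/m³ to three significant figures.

For an instantaneous plane source, C(x,t) = M/(n_e·A·√(4πDt)) · exp(−(x−vt)²/(4Dt)), with n_e·A the pore (flow) area.
Plume center vt = 0.506 × 884 = 447.304 m, so the well at 440 m is 7.304 m upgradient of the peak.
√(4πDt) = 10.70 m, giving peak height M/(n_e·A·√(4πDt)) = 9.30/(0.34 × 201 × 10.70) = 0.01272 kg/m³.
(x−vt)²/(4Dt) = (-7.304)²/(4 × 0.0103 × 884) = 1.465; exp(−1.465) = 0.2311.
C = 0.01272 × 0.2311 = 0.00294 kg/m³.

0.00294 kg/m³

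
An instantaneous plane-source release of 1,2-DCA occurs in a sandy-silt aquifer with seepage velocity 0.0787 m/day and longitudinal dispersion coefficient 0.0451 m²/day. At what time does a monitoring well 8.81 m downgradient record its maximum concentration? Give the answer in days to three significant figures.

For the 1D instantaneous-source solution, setting ∂C/∂t = 0 at fixed x gives v²t² + 2Dt − x² = 0, so t = (√(D² + v²x²) − D)/v².
√(D² + v²x²) = √(0.0451² + 0.0787² × 8.81²) = 0.6948; v² = 0.00619369.
t = (0.6948 − 0.0451)/0.00619369 = 105 days (vs. the pure-advection estimate x/v = 112 d).

105 days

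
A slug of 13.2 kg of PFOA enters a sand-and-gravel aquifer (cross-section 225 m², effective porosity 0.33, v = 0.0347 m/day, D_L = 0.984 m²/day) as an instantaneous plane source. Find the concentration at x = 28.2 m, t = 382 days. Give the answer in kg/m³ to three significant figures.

For an instantaneous plane source, C(x,t) = M/(n_e·A·√(4πDt)) · exp(−(x−vt)²/(4Dt)), with n_e·A the pore (flow) area.
Plume center vt = 0.0347 × 382 = 13.2554 m, so the well at 28.2 m is 14.9446 m downgradient of the peak.
√(4πDt) = 68.73 m, giving peak height M/(n_e·A·√(4πDt)) = 13.2/(0.33 × 225 × 68.73) = 0.002587 kg/m³.
(x−vt)²/(4Dt) = (14.9446)²/(4 × 0.984 × 382) = 0.1485; exp(−0.1485) = 0.8620.
C = 0.002587 × 0.8620 = 0.00223 kg/m³.

0.00223 kg/m³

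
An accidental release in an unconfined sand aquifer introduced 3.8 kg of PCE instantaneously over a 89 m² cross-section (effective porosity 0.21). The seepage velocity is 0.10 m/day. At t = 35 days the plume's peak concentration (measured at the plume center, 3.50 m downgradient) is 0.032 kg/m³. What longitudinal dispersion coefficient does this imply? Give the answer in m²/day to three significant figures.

0.0918 m²/day

At the plume center C_max = M/(n_e·A·√(4πDt)), so D = M²/(4πt·(n_e·A·C_max)²).
n_e·A·C_max = 0.21 × 89 × 0.032 = 0.5981 kg/m.
D = 3.8²/(4π × 35 × 0.5981²) = 0.0918 m²/day.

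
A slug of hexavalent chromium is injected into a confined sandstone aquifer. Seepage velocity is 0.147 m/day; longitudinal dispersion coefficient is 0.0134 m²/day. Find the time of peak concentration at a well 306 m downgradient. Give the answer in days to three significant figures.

For the 1D instantaneous-source solution, setting ∂C/∂t = 0 at fixed x gives v²t² + 2Dt − x² = 0, so t = (√(D² + v²x²) − D)/v².
√(D² + v²x²) = √(0.0134² + 0.147² × 306²) = 44.98; v² = 0.021609.
t = (44.98 − 0.0134)/0.021609 = 2080 days (vs. the pure-advection estimate x/v = 2080 d).

2080 days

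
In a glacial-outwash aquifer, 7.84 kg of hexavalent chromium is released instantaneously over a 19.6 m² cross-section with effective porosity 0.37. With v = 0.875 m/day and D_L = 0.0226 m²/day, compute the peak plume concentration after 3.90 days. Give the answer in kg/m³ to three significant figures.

The peak of an instantaneous 1D plume sits at x = vt; there the Gaussian factor is 1 and C_max = M/(n_e·A·√(4πDt)), where n_e·A is the pore area the mass is dissolved in.
√(4πDt) = √(4π × 0.0226 × 3.90) = 1.052 m, so C_max = 7.84/(0.37 × 19.6 × 1.052) = 1.03 kg/m³.

1.03 kg/m³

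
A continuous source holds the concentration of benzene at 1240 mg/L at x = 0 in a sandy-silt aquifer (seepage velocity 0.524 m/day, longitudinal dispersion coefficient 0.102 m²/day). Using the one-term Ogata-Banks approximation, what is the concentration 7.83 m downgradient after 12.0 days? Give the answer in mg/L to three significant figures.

201 mg/L

For a continuous step input, C/C₀ ≈ ½·erfc((x−vt)/(2√(Dt))).
vt = 0.524 × 12.0 = 6.288 m and 2√(Dt) = 2√(0.102 × 12.0) = 2.213 m.
Argument (x−vt)/(2√(Dt)) = (7.83 − 6.288)/2.213 = 0.6968; ½·erfc(0.6968) = 0.1622.
C = 1240 × 0.1622 = 201 mg/L.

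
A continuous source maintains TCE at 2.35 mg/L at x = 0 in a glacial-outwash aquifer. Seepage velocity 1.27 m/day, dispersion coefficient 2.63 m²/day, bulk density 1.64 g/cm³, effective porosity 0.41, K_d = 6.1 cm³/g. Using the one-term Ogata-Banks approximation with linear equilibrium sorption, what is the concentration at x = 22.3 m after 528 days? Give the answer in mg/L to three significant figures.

1.53 mg/L

Retardation factor R = 1 + ρ_b·K_d/n = 1 + 1.64 × 6.1/0.41 = 25.40.
Sorption retards both mechanisms: v_R = v/R = 0.05000 m/day, D_R = D/R = 0.1035 m²/day.
v_R·t = 0.05000 × 528 = 26.4 m; 2√(D_R t) = 14.78 m; argument = (22.3 − 26.4)/14.78 = -0.2774.
C = C₀ × ½·erfc(-0.2774) = 2.35 × 0.6526 = 1.53 mg/L.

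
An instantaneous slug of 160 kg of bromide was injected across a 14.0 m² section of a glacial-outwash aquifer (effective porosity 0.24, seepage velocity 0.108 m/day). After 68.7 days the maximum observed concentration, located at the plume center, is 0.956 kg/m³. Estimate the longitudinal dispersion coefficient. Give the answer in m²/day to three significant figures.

At the plume center C_max = M/(n_e·A·√(4πDt)), so D = M²/(4πt·(n_e·A·C_max)²).
n_e·A·C_max = 0.24 × 14.0 × 0.956 = 3.212 kg/m.
D = 160²/(4π × 68.7 × 3.212²) = 2.87 m²/day.

2.87 m²/day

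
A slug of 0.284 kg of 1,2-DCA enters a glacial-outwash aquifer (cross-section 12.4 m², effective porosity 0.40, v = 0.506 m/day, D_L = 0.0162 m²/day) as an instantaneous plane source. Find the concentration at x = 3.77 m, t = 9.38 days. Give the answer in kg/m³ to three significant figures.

For an instantaneous plane source, C(x,t) = M/(n_e·A·√(4πDt)) · exp(−(x−vt)²/(4Dt)), with n_e·A the pore (flow) area.
Plume center vt = 0.506 × 9.38 = 4.74628 m, so the well at 3.77 m is 0.97628 m upgradient of the peak.
√(4πDt) = 1.382 m, giving peak height M/(n_e·A·√(4πDt)) = 0.284/(0.40 × 12.4 × 1.382) = 0.04143 kg/m³.
(x−vt)²/(4Dt) = (-0.97628)²/(4 × 0.0162 × 9.38) = 1.568; exp(−1.568) = 0.2085.
C = 0.04143 × 0.2085 = 0.00864 kg/m³.

0.00864 kg/m³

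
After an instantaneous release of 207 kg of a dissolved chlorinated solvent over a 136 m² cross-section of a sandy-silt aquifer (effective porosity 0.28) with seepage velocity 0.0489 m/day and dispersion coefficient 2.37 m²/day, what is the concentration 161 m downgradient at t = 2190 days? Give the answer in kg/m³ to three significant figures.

0.0185 kg/m³

For an instantaneous plane source, C(x,t) = M/(n_e·A·√(4πDt)) · exp(−(x−vt)²/(4Dt)), with n_e·A the pore (flow) area.
Plume center vt = 0.0489 × 2190 = 107.091 m, so the well at 161 m is 53.909 m downgradient of the peak.
√(4πDt) = 255.4 m, giving peak height M/(n_e·A·√(4πDt)) = 207/(0.28 × 136 × 255.4) = 0.02128 kg/m³.
(x−vt)²/(4Dt) = (53.909)²/(4 × 2.37 × 2190) = 0.1400; exp(−0.1400) = 0.8694.
C = 0.02128 × 0.8694 = 0.0185 kg/m³.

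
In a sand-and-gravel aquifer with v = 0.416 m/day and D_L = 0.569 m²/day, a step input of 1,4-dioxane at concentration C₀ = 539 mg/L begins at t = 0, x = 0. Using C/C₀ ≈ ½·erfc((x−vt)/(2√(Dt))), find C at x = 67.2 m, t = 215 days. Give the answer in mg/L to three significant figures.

For a continuous step input, C/C₀ ≈ ½·erfc((x−vt)/(2√(Dt))).
vt = 0.416 × 215 = 89.44 m and 2√(Dt) = 2√(0.569 × 215) = 22.12 m.
Argument (x−vt)/(2√(Dt)) = (67.2 − 89.44)/22.12 = -1.005; ½·erfc(-1.005) = 0.9224.
C = 539 × 0.9224 = 497 mg/L.

497 mg/L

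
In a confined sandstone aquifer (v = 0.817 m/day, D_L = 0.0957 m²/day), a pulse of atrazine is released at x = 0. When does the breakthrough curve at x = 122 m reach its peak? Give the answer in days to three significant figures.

For the 1D instantaneous-source solution, setting ∂C/∂t = 0 at fixed x gives v²t² + 2Dt − x² = 0, so t = (√(D² + v²x²) − D)/v².
√(D² + v²x²) = √(0.0957² + 0.817² × 122²) = 99.67; v² = 0.667489.
t = (99.67 − 0.0957)/0.667489 = 149 days (vs. the pure-advection estimate x/v = 149 d).

149 days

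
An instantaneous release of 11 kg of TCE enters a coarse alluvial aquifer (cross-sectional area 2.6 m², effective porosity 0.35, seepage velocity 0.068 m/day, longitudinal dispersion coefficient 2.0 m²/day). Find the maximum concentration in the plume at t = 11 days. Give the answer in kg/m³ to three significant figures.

The peak of an instantaneous 1D plume sits at x = vt; there the Gaussian factor is 1 and C_max = M/(n_e·A·√(4πDt)), where n_e·A is the pore area the mass is dissolved in.
√(4πDt) = √(4π × 2.0 × 11) = 16.63 m, so C_max = 11/(0.35 × 2.6 × 16.63) = 0.727 kg/m³.

0.727 kg/m³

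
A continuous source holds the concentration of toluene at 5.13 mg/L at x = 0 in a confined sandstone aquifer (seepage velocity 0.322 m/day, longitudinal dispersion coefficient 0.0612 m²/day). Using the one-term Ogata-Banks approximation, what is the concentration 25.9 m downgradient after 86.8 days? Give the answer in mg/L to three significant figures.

For a continuous step input, C/C₀ ≈ ½·erfc((x−vt)/(2√(Dt))).
vt = 0.322 × 86.8 = 27.9496 m and 2√(Dt) = 2√(0.0612 × 86.8) = 4.610 m.
Argument (x−vt)/(2√(Dt)) = (25.9 − 27.9496)/4.610 = -0.4446; ½·erfc(-0.4446) = 0.7352.
C = 5.13 × 0.7352 = 3.77 mg/L.

3.77 mg/L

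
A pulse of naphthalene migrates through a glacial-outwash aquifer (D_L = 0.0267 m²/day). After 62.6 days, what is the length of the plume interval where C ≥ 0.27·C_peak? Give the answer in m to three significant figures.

The plume is Gaussian with σ = √(2Dt) = √(2 × 0.0267 × 62.6) = 1.828 m.
C/C_peak = exp(−Δx²/(2σ²)) = 0.27 ⇒ Δx = σ·√(−2 ln 0.27) = 1.828 × 1.618 = 2.958 m.
Width = 2Δx = 5.92 m.

5.92 m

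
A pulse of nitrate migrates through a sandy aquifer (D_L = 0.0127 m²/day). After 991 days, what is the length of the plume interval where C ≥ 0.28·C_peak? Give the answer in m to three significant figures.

16.0 m

The plume is Gaussian with σ = √(2Dt) = √(2 × 0.0127 × 991) = 5.017 m.
C/C_peak = exp(−Δx²/(2σ²)) = 0.28 ⇒ Δx = σ·√(−2 ln 0.28) = 5.017 × 1.596 = 8.007 m.
Width = 2Δx = 16.0 m.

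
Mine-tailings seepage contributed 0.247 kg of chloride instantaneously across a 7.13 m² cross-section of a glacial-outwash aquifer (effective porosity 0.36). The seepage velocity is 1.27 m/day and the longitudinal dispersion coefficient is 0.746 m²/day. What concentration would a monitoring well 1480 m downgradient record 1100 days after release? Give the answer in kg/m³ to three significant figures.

0.000116 kg/m³

For an instantaneous plane source, C(x,t) = M/(n_e·A·√(4πDt)) · exp(−(x−vt)²/(4Dt)), with n_e·A the pore (flow) area.
Plume center vt = 1.27 × 1100 = 1397 m, so the well at 1480 m is 83 m downgradient of the peak.
√(4πDt) = 101.5 m, giving peak height M/(n_e·A·√(4πDt)) = 0.247/(0.36 × 7.13 × 101.5) = 0.0009481 kg/m³.
(x−vt)²/(4Dt) = (83)²/(4 × 0.746 × 1100) = 2.099; exp(−2.099) = 0.1226.
C = 0.0009481 × 0.1226 = 0.000116 kg/m³.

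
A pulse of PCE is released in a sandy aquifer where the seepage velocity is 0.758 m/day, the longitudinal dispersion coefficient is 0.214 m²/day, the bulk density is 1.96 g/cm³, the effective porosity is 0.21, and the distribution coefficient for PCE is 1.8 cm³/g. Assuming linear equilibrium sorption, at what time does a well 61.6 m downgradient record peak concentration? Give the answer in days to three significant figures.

Retardation factor R = 1 + ρ_b·K_d/n = 1 + 1.96 × 1.8/0.21 = 17.80.
Sorption retards both mechanisms: v_R = v/R = 0.04258 m/day, D_R = D/R = 0.01202 m²/day.
Peak time from v_R²t² + 2D_R t − x² = 0: t = (√(D_R² + v_R²x²) − D_R)/v_R².
√(D_R² + v_R²x²) = √(0.01202² + 0.04258² × 61.6²) = 2.623; v_R² = 0.001813.
t = (2.623 − 0.01202)/0.001813 = 1440 days.

1440 days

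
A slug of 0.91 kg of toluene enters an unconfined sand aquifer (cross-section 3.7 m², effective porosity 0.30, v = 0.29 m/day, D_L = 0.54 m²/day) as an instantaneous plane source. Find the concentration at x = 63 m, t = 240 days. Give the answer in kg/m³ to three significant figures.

0.0187 kg/m³

For an instantaneous plane source, C(x,t) = M/(n_e·A·√(4πDt)) · exp(−(x−vt)²/(4Dt)), with n_e·A the pore (flow) area.
Plume center vt = 0.29 × 240 = 69.6 m, so the well at 63 m is 6.6 m upgradient of the peak.
√(4πDt) = 40.36 m, giving peak height M/(n_e·A·√(4πDt)) = 0.91/(0.30 × 3.7 × 40.36) = 0.02031 kg/m³.
(x−vt)²/(4Dt) = (-6.6)²/(4 × 0.54 × 240) = 0.08403; exp(−0.08403) = 0.9194.
C = 0.02031 × 0.9194 = 0.0187 kg/m³.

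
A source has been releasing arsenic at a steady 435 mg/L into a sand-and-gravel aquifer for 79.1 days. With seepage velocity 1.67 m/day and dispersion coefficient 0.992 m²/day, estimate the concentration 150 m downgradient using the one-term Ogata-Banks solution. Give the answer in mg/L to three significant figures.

33.3 mg/L

For a continuous step input, C/C₀ ≈ ½·erfc((x−vt)/(2√(Dt))).
vt = 1.67 × 79.1 = 132.097 m and 2√(Dt) = 2√(0.992 × 79.1) = 17.72 m.
Argument (x−vt)/(2√(Dt)) = (150 − 132.097)/17.72 = 1.010; ½·erfc(1.010) = 0.07659.
C = 435 × 0.07659 = 33.3 mg/L.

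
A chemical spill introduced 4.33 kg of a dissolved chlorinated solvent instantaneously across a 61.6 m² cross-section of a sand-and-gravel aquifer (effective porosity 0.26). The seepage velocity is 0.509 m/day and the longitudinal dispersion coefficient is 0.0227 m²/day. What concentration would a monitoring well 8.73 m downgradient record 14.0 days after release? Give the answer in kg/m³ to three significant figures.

For an instantaneous plane source, C(x,t) = M/(n_e·A·√(4πDt)) · exp(−(x−vt)²/(4Dt)), with n_e·A the pore (flow) area.
Plume center vt = 0.509 × 14.0 = 7.126 m, so the well at 8.73 m is 1.604 m downgradient of the peak.
√(4πDt) = 1.998 m, giving peak height M/(n_e·A·√(4πDt)) = 4.33/(0.26 × 61.6 × 1.998) = 0.1353 kg/m³.
(x−vt)²/(4Dt) = (1.604)²/(4 × 0.0227 × 14.0) = 2.024; exp(−2.024) = 0.1321.
C = 0.1353 × 0.1321 = 0.0179 kg/m³.

0.0179 kg/m³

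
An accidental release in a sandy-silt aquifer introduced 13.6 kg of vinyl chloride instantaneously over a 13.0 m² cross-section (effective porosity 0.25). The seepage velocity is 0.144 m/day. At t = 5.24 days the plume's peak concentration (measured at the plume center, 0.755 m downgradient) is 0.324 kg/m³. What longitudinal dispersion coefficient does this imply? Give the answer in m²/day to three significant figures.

2.53 m²/day

At the plume center C_max = M/(n_e·A·√(4πDt)), so D = M²/(4πt·(n_e·A·C_max)²).
n_e·A·C_max = 0.25 × 13.0 × 0.324 = 1.053 kg/m.
D = 13.6²/(4π × 5.24 × 1.053²) = 2.53 m²/day.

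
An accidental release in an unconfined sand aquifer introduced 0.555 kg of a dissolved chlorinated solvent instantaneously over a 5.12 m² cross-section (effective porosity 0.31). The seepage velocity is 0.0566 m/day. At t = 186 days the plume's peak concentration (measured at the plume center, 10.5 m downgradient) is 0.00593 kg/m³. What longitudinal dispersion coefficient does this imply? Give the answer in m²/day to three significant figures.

1.49 m²/day

At the plume center C_max = M/(n_e·A·√(4πDt)), so D = M²/(4πt·(n_e·A·C_max)²).
n_e·A·C_max = 0.31 × 5.12 × 0.00593 = 0.009412 kg/m.
D = 0.555²/(4π × 186 × 0.009412²) = 1.49 m²/day.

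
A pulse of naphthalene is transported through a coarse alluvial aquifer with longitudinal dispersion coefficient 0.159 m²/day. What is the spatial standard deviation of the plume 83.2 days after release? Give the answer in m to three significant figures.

Dispersive spreading gives a Gaussian with σ² = 2Dt; advection only shifts the center.
σ = √(2 × 0.159 × 83.2) = 5.14 m.

5.14 m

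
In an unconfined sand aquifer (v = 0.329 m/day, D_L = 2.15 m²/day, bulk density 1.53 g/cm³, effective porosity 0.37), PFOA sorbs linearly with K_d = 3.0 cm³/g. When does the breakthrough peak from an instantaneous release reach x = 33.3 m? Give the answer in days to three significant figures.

1120 days

Retardation factor R = 1 + ρ_b·K_d/n = 1 + 1.53 × 3.0/0.37 = 13.41.
Sorption retards both mechanisms: v_R = v/R = 0.02453 m/day, D_R = D/R = 0.1603 m²/day.
Peak time from v_R²t² + 2D_R t − x² = 0: t = (√(D_R² + v_R²x²) − D_R)/v_R².
√(D_R² + v_R²x²) = √(0.1603² + 0.02453² × 33.3²) = 0.8324; v_R² = 0.0006017.
t = (0.8324 − 0.1603)/0.0006017 = 1120 days.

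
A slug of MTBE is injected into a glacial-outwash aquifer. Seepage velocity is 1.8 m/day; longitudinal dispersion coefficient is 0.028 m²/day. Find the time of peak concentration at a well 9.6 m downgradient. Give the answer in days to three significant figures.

5.32 days

For the 1D instantaneous-source solution, setting ∂C/∂t = 0 at fixed x gives v²t² + 2Dt − x² = 0, so t = (√(D² + v²x²) − D)/v².
√(D² + v²x²) = √(0.028² + 1.8² × 9.6²) = 17.28; v² = 3.24.
t = (17.28 − 0.028)/3.24 = 5.32 days (vs. the pure-advection estimate x/v = 5.33 d).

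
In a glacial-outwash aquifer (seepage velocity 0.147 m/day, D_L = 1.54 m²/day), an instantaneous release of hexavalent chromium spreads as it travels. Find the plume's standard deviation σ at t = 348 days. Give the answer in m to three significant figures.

32.7 m

Dispersive spreading gives a Gaussian with σ² = 2Dt; advection only shifts the center.
σ = √(2 × 1.54 × 348) = 32.7 m.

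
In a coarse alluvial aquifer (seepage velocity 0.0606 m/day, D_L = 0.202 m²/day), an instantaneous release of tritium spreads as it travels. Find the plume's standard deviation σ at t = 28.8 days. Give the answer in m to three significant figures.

Dispersive spreading gives a Gaussian with σ² = 2Dt; advection only shifts the center.
σ = √(2 × 0.202 × 28.8) = 3.41 m.

3.41 m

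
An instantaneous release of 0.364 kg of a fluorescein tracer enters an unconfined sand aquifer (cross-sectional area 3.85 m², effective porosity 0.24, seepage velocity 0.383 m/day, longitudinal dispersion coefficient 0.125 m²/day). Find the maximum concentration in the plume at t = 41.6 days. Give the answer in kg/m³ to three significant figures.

0.0487 kg/m³

The peak of an instantaneous 1D plume sits at x = vt; there the Gaussian factor is 1 and C_max = M/(n_e·A·√(4πDt)), where n_e·A is the pore area the mass is dissolved in.
√(4πDt) = √(4π × 0.125 × 41.6) = 8.084 m, so C_max = 0.364/(0.24 × 3.85 × 8.084) = 0.0487 kg/m³.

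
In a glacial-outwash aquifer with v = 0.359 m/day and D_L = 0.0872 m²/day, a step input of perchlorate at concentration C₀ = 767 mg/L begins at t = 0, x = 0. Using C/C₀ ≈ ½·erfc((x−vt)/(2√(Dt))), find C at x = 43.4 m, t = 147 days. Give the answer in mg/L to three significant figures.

For a continuous step input, C/C₀ ≈ ½·erfc((x−vt)/(2√(Dt))).
vt = 0.359 × 147 = 52.773 m and 2√(Dt) = 2√(0.0872 × 147) = 7.161 m.
Argument (x−vt)/(2√(Dt)) = (43.4 − 52.773)/7.161 = -1.309; ½·erfc(-1.309) = 0.9679.
C = 767 × 0.9679 = 742 mg/L.

742 mg/L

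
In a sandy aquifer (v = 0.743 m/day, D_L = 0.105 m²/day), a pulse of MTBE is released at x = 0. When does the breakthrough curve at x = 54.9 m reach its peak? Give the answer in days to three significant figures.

73.7 days

For the 1D instantaneous-source solution, setting ∂C/∂t = 0 at fixed x gives v²t² + 2Dt − x² = 0, so t = (√(D² + v²x²) − D)/v².
√(D² + v²x²) = √(0.105² + 0.743² × 54.9²) = 40.79; v² = 0.552049.
t = (40.79 − 0.105)/0.552049 = 73.7 days (vs. the pure-advection estimate x/v = 73.9 d).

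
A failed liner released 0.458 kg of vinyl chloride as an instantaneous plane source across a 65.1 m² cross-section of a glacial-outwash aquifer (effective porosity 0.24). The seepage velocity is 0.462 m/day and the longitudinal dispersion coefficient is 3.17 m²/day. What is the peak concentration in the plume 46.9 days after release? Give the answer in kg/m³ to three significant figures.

The peak of an instantaneous 1D plume sits at x = vt; there the Gaussian factor is 1 and C_max = M/(n_e·A·√(4πDt)), where n_e·A is the pore area the mass is dissolved in.
√(4πDt) = √(4π × 3.17 × 46.9) = 43.22 m, so C_max = 0.458/(0.24 × 65.1 × 43.22) = 0.000678 kg/m³.

0.000678 kg/m³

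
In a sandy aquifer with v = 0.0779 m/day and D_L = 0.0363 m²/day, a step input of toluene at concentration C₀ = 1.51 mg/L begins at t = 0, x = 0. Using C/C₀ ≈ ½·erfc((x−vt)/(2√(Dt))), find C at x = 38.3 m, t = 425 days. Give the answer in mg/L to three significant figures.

0.264 mg/L

For a continuous step input, C/C₀ ≈ ½·erfc((x−vt)/(2√(Dt))).
vt = 0.0779 × 425 = 33.1075 m and 2√(Dt) = 2√(0.0363 × 425) = 7.856 m.
Argument (x−vt)/(2√(Dt)) = (38.3 − 33.1075)/7.856 = 0.6610; ½·erfc(0.6610) = 0.1749.
C = 1.51 × 0.1749 = 0.264 mg/L.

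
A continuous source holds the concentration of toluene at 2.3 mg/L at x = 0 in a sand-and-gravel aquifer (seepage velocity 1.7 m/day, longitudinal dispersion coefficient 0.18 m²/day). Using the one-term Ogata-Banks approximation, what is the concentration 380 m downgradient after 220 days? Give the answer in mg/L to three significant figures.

0.575 mg/L

For a continuous step input, C/C₀ ≈ ½·erfc((x−vt)/(2√(Dt))).
vt = 1.7 × 220 = 374 m and 2√(Dt) = 2√(0.18 × 220) = 12.59 m.
Argument (x−vt)/(2√(Dt)) = (380 − 374)/12.59 = 0.4766; ½·erfc(0.4766) = 0.2502.
C = 2.3 × 0.2502 = 0.575 mg/L.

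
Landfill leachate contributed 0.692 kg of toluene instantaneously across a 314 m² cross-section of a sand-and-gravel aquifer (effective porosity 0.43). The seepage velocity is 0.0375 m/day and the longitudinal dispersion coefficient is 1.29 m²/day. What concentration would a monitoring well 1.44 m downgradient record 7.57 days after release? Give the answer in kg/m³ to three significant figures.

For an instantaneous plane source, C(x,t) = M/(n_e·A·√(4πDt)) · exp(−(x−vt)²/(4Dt)), with n_e·A the pore (flow) area.
Plume center vt = 0.0375 × 7.57 = 0.283875 m, so the well at 1.44 m is 1.156125 m downgradient of the peak.
√(4πDt) = 11.08 m, giving peak height M/(n_e·A·√(4πDt)) = 0.692/(0.43 × 314 × 11.08) = 0.0004626 kg/m³.
(x−vt)²/(4Dt) = (1.156125)²/(4 × 1.29 × 7.57) = 0.03422; exp(−0.03422) = 0.9664.
C = 0.0004626 × 0.9664 = 0.000447 kg/m³.

0.000447 kg/m³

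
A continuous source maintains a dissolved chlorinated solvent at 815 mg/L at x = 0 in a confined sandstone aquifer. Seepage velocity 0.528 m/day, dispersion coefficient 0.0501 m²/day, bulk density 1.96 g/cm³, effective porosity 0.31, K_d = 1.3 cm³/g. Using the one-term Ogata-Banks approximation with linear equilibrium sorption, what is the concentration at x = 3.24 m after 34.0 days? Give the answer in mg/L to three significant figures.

Retardation factor R = 1 + ρ_b·K_d/n = 1 + 1.96 × 1.3/0.31 = 9.219.
Sorption retards both mechanisms: v_R = v/R = 0.05727 m/day, D_R = D/R = 0.005434 m²/day.
v_R·t = 0.05727 × 34.0 = 1.94718 m; 2√(D_R t) = 0.8597 m; argument = (3.24 − 1.94718)/0.8597 = 1.504.
C = C₀ × ½·erfc(1.504) = 815 × 0.01671 = 13.6 mg/L.

13.6 mg/L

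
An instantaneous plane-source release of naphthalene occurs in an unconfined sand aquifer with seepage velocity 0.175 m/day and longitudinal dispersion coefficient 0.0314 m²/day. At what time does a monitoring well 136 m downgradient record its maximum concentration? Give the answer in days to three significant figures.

For the 1D instantaneous-source solution, setting ∂C/∂t = 0 at fixed x gives v²t² + 2Dt − x² = 0, so t = (√(D² + v²x²) − D)/v².
√(D² + v²x²) = √(0.0314² + 0.175² × 136²) = 23.80; v² = 0.030625.
t = (23.80 − 0.0314)/0.030625 = 776 days (vs. the pure-advection estimate x/v = 777 d).

776 days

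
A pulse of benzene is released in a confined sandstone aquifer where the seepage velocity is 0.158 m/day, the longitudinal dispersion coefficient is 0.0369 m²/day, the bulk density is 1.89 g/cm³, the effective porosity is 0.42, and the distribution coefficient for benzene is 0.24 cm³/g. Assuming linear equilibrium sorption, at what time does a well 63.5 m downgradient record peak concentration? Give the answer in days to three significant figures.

Retardation factor R = 1 + ρ_b·K_d/n = 1 + 1.89 × 0.24/0.42 = 2.080.
Sorption retards both mechanisms: v_R = v/R = 0.07596 m/day, D_R = D/R = 0.01774 m²/day.
Peak time from v_R²t² + 2D_R t − x² = 0: t = (√(D_R² + v_R²x²) − D_R)/v_R².
√(D_R² + v_R²x²) = √(0.01774² + 0.07596² × 63.5²) = 4.823; v_R² = 0.005770.
t = (4.823 − 0.01774)/0.005770 = 833 days.

833 days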